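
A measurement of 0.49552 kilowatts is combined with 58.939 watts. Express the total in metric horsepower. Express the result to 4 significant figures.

0.7539 metric horsepower

0.49552 kW = 0.673720 PS and 58.939 W = 0.0801347 PS.
0.673720 + 0.0801347 ≈ 0.7539 PS.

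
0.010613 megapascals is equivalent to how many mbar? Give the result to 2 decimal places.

106.13 mbar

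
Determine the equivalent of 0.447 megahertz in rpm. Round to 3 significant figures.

1 MHz = 6.00000e+7 rpm.
Then 0.447 × 6.00000e+7 ≈ 2.68e+7 rpm.

2.68e+7 rpm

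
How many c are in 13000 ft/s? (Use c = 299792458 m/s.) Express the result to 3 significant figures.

1 ft/s = 1.01670 × 10^-9 c.
Thus 13000 × 1.01670 × 10^-9 ≈ 1.32 × 10^-5 c.

1.32 × 10^-5 c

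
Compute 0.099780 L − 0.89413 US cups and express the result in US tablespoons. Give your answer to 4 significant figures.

0.099780 L = 6.74793 US tbsp and 0.89413 US cup = 14.3061 US tbsp.
6.74793 − 14.3061 ≈ -7.558 US tbsp.

-7.558 US tbsp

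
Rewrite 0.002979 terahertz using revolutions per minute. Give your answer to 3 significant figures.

1.79e+11 rpm

1 terahertz = 6.00000e+13 revolutions per minute.
0.002979 × 6.00000e+13 ≈ 1.79e+11 rpm.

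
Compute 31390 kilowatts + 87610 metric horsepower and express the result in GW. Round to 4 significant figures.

0.09583 gigawatts

31390 kW = 0.0313900 GW and 87610 PS = 0.0644370 GW.
0.0313900 + 0.0644370 ≈ 0.09583 GW.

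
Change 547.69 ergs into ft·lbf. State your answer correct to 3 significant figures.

4.04e-5 ft·lbf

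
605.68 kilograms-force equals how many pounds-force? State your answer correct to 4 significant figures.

1335 lbf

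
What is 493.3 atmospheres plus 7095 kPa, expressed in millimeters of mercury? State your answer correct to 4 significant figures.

428100 mmHg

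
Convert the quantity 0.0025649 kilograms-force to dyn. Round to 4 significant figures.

1 kilogram-force = 980665 dynes.
0.0025649 × 980665 ≈ 2515 dyn.

2515 dyn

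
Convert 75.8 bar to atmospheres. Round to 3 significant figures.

1 bar = 0.986923 atm.
75.8 × 0.986923 ≈ 74.8 atm.

74.8 atmospheres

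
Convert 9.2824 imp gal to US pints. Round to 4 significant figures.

1 imp gal = 9.60760 US pt.
So 9.2824 × 9.60760 ≈ 89.18 US pt.

89.18 US pt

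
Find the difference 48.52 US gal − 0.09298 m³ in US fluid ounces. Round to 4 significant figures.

48.52 US gal = 6210.56 US fl oz and 0.09298 m³ = 3144.03 US fl oz.
6210.56 − 3144.03 ≈ 3067 US fl oz.

3067 US fluid ounces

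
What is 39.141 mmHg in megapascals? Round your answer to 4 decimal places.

0.0052 MPa

1 mmHg = 0.000133322 MPa.
39.141 × 0.000133322 ≈ 0.0052 MPa.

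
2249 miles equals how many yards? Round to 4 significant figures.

3.958 × 10^6 yd

1 mile = 1760.00 yards.
Then 2249 × 1760.00 ≈ 3.958 × 10^6 yd.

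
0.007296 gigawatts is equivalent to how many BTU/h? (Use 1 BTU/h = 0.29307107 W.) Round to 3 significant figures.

2.49 × 10^7 BTU per hour

1 gigawatt = 3.41214 × 10^9 BTU/h.
Thus 0.007296 × 3.41214 × 10^9 ≈ 2.49 × 10^7 BTU/h.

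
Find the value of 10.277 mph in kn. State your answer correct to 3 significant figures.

8.93 kn

1 mile per hour = 0.868976 knots.
10.277 × 0.868976 ≈ 8.93 kn.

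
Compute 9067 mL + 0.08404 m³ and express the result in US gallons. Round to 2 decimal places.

24.60 US gal

9067 mL = 2.39525 US gal and 0.08404 m³ = 22.2010 US gal.
2.39525 + 22.2010 ≈ 24.60 US gal.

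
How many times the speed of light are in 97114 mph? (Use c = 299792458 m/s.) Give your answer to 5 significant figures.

0.00014481 c

1 mile per hour = 1.49116e-9 c.
So 97114 × 1.49116e-9 ≈ 0.00014481 c.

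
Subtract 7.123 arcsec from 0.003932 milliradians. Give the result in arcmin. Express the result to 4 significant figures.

-0.1052 arcmin

0.003932 mrad = 0.0135172 arcmin and 7.123 arcsec = 0.118717 arcmin.
0.0135172 − 0.118717 ≈ -0.1052 arcmin.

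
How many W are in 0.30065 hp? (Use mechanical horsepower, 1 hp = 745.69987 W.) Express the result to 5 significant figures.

224.19 W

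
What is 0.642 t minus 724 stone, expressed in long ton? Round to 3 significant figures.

-3.89 long ton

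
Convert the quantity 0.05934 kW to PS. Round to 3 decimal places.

1 kilowatt = 1.35962 metric horsepower.
Thus 0.05934 × 1.35962 ≈ 0.081 PS.

0.081 PS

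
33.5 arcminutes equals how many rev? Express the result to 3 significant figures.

1 arcmin = 4.62963e-5 rev.
So 33.5 × 4.62963e-5 ≈ 0.00155 rev.

0.00155 rev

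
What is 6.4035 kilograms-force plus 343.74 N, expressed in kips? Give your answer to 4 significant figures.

6.4035 kgf = 0.0141173 kip and 343.74 N = 0.0772758 kip.
0.0141173 + 0.0772758 ≈ 0.09139 kip.

0.09139 kip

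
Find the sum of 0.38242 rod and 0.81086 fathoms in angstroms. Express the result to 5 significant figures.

3.4062e+10 angstroms

0.38242 rod = 1.92327e+10 Å and 0.81086 fathom = 1.48290e+10 Å.
1.92327e+10 + 1.48290e+10 ≈ 3.4062e+10 Å.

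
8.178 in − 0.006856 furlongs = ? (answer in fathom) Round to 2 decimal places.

8.178 in = 0.113583 fathom and 0.006856 furlong = 0.754160 fathom.
0.113583 − 0.754160 ≈ -0.64 fathom.

-0.64 fathom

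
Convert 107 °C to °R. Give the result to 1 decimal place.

°R = (°C + 273.15) × 9/5.
Applying the formula gives 684.3 °R.

684.3 °R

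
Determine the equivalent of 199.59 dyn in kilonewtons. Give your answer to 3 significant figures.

2.00e-6 kN

1 dyn = 1.00000e-8 kN.
So 199.59 × 1.00000e-8 ≈ 2.00e-6 kN.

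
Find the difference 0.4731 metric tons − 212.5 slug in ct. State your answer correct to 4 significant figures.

-1.314e+7 ct

0.4731 t = 2.36550e+6 ct and 212.5 slug = 1.55060e+7 ct.
2.36550e+6 − 1.55060e+7 ≈ -1.314e+7 ct.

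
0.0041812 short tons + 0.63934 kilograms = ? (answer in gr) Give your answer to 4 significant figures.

0.0041812 short ton = 58536.8 gr and 0.63934 kg = 9866.52 gr.
58536.8 + 9866.52 ≈ 68400 gr.

68400 grains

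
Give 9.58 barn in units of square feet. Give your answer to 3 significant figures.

1.03 × 10^-26 ft²

1 barn = 1.07639 × 10^-27 ft².
So 9.58 × 1.07639 × 10^-27 ≈ 1.03 × 10^-26 ft².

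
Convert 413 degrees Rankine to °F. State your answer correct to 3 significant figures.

-46.7 degrees Fahrenheit

°R = °F + 459.67.
Applying the formula gives -46.7 °F.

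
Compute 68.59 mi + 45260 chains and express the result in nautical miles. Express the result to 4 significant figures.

68.59 mi = 59.6031 nmi and 45260 chain = 491.623 nmi.
59.6031 + 491.623 ≈ 551.2 nmi.

551.2 nautical miles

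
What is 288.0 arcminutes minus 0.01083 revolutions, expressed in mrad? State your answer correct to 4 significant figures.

15.73 milliradians

288.0 arcmin = 83.7758 mrad and 0.01083 rev = 68.0469 mrad.
83.7758 − 68.0469 ≈ 15.73 mrad.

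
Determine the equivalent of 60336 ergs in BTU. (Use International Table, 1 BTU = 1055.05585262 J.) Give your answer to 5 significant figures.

5.7187e-6 British thermal units

1 erg = 9.47817e-11 BTU.
So 60336 × 9.47817e-11 ≈ 5.7187e-6 BTU.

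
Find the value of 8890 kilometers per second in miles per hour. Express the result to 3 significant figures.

1.99e+7 mph

1 km/s = 2236.94 mph.
Thus 8890 × 2236.94 ≈ 1.99e+7 mph.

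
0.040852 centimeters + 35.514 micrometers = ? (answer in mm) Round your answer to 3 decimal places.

0.444 millimeters

0.040852 cm = 0.408520 mm and 35.514 μm = 0.0355140 mm.
0.408520 + 0.0355140 ≈ 0.444 mm.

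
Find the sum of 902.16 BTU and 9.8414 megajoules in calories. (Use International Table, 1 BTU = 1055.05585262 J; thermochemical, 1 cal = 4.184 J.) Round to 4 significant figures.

2.580e+6 calories

902.16 BTU = 227493 cal and 9.8414 MJ = 2.35215e+6 cal.
227493 + 2.35215e+6 ≈ 2.580e+6 cal.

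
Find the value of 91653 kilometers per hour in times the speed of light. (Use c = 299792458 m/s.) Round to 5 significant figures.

8.4923 × 10^-5 c

1 kilometer per hour = 9.26567 × 10^-10 c.
Thus 91653 × 9.26567 × 10^-10 ≈ 8.4923 × 10^-5 c.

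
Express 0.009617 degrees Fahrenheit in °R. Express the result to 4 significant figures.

°R = °F + 459.67.
Applying the formula gives 459.7 °R.

459.7 °R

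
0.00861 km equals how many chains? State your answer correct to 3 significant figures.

0.428 chains

1 km = 49.7097 chains.
So 0.00861 × 49.7097 ≈ 0.428 chain.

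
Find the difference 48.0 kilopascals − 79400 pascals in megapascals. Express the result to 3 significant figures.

48.0 kPa = 0.0480000 MPa and 79400 Pa = 0.0794000 MPa.
0.0480000 − 0.0794000 ≈ -0.0314 MPa.

-0.0314 MPa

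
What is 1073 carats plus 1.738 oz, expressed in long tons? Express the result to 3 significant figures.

1073 ct = 0.000211211 long ton and 1.738 oz = 4.84933e-5 long ton.
0.000211211 + 4.84933e-5 ≈ 0.000260 long ton.

0.000260 long ton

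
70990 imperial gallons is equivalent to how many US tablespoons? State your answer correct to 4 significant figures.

2.183e+7 US tbsp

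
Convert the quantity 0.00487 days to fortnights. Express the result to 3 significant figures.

1 d = 0.0714286 fortnights.
So 0.00487 × 0.0714286 ≈ 0.000348 fortnight.

0.000348 fortnight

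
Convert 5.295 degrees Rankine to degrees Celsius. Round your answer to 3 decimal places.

-270.208 degrees Celsius

°R = (°C + 273.15) × 9/5.
Applying the formula gives -270.208 °C.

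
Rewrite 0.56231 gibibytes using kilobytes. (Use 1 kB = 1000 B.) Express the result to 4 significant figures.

603800 kB

1 GiB = 1.07374 × 10^6 kB.
Then 0.56231 × 1.07374 × 10^6 ≈ 603800 kB.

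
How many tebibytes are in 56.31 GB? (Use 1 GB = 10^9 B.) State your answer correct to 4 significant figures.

1 GB = 0.000909495 TiB.
So 56.31 × 0.000909495 ≈ 0.05121 TiB.

0.05121 TiB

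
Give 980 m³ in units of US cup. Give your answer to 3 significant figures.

1 cubic meter = 4226.75 US cups.
So 980 × 4226.75 ≈ 4.14 × 10^6 US cup.

4.14 × 10^6 US cups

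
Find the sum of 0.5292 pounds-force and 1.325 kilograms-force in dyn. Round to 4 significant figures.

0.5292 lbf = 235400 dyn and 1.325 kgf = 1.29938e+6 dyn.
235400 + 1.29938e+6 ≈ 1.535e+6 dyn.

1.535e+6 dynes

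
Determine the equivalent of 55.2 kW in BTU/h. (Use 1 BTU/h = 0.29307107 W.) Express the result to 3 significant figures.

1 kW = 3412.14 BTU/h.
55.2 × 3412.14 ≈ 188000 BTU/h.

188000 BTU/h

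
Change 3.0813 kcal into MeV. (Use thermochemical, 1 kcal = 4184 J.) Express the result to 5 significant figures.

8.0467e+16 megaelectronvolts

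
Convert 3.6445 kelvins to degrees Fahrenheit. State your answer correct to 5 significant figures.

K = (°F + 459.67) × 5/9.
Applying the formula gives -453.11 °F.

-453.11 degrees Fahrenheit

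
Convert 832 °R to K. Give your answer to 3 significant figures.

462 kelvins

°R = K × 9/5.
Applying the formula gives 462 K.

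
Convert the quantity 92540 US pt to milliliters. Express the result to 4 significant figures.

1 US pt = 473.176 mL.
Thus 92540 × 473.176 ≈ 4.379 × 10^7 mL.

4.379 × 10^7 milliliters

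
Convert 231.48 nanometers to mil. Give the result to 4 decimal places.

1 nanometer = 3.93701e-5 mil.
Thus 231.48 × 3.93701e-5 ≈ 0.0091 mil.

0.0091 mil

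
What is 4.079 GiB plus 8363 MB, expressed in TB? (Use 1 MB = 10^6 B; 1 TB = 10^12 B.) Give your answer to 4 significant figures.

0.01274 terabytes

4.079 GiB = 0.00437979 TB and 8363 MB = 0.00836300 TB.
0.00437979 + 0.00836300 ≈ 0.01274 TB.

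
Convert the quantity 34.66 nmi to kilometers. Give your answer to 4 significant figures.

64.19 km

1 nautical mile = 1.85200 km.
So 34.66 × 1.85200 ≈ 64.19 km.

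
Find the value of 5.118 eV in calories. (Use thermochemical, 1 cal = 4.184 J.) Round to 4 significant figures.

1 electronvolt = 3.82929e-20 calories.
So 5.118 × 3.82929e-20 ≈ 1.960e-19 cal.

1.960e-19 calories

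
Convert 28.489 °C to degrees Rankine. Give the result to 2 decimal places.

°R = (°C + 273.15) × 9/5.
Applying the formula gives 542.95 °R.

542.95 degrees Rankine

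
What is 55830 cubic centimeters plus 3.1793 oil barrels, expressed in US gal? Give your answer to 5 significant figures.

55830 cm³ = 14.7487 US gal and 3.1793 bbl = 133.531 US gal.
14.7487 + 133.531 ≈ 148.28 US gal.

148.28 US gallons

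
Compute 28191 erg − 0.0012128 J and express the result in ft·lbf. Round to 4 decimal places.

28191 erg = 0.00207926 ft·lbf and 0.0012128 J = 0.000894515 ft·lbf.
0.00207926 − 0.000894515 ≈ 0.0012 ft·lbf.

0.0012 foot-pounds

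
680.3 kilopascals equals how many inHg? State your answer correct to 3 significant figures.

201 inches of mercury

1 kPa = 0.295300 inHg.
Then 680.3 × 0.295300 ≈ 201 inHg.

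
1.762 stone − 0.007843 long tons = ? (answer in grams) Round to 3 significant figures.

3220 g

1.762 st = 11189.2 g and 0.007843 long ton = 7968.86 g.
11189.2 − 7968.86 ≈ 3220 g.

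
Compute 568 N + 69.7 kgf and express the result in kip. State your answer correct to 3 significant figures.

568 N = 0.127691 kip and 69.7 kgf = 0.153662 kip.
0.127691 + 0.153662 ≈ 0.281 kip.

0.281 kip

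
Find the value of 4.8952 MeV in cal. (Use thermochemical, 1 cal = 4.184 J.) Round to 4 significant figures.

1.875e-13 calories

1 MeV = 3.82929e-14 calories.
Thus 4.8952 × 3.82929e-14 ≈ 1.875e-13 cal.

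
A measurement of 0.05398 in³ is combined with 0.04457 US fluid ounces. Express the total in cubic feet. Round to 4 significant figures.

0.05398 in³ = 3.12384e-5 ft³ and 0.04457 US fl oz = 4.65480e-5 ft³.
3.12384e-5 + 4.65480e-5 ≈ 7.779e-5 ft³.

7.779e-5 ft³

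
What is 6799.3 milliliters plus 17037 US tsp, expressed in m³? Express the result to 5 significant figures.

6799.3 mL = 0.00679930 m³ and 17037 US tsp = 0.0839740 m³.
0.00679930 + 0.0839740 ≈ 0.090773 m³.

0.090773 m³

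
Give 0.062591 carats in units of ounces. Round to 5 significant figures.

0.00044157 oz

1 carat = 0.00705479 ounces.
Thus 0.062591 × 0.00705479 ≈ 0.00044157 oz.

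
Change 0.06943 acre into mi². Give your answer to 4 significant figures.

1 acre = 0.00156250 square miles.
So 0.06943 × 0.00156250 ≈ 0.0001085 mi².

0.0001085 square miles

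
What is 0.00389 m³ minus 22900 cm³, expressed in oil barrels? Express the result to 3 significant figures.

0.00389 m³ = 0.0244674 bbl and 22900 cm³ = 0.144037 bbl.
0.0244674 − 0.144037 ≈ -0.120 bbl.

-0.120 bbl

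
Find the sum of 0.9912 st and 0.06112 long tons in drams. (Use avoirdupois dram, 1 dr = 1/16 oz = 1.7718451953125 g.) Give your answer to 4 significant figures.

38600 drams

0.9912 st = 3552.46 dr and 0.06112 long ton = 35048.7 dr.
3552.46 + 35048.7 ≈ 38600 dr.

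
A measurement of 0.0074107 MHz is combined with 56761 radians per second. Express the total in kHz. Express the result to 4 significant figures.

16.44 kilohertz

0.0074107 MHz = 7.41070 kHz and 56761 rad/s = 9.03379 kHz.
7.41070 + 9.03379 ≈ 16.44 kHz.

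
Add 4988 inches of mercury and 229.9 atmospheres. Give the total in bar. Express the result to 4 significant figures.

401.9 bar

4988 inHg = 168.913 bar and 229.9 atm = 232.946 bar.
168.913 + 232.946 ≈ 401.9 bar.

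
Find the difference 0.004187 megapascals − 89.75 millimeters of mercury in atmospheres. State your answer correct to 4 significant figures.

-0.07677 atm

0.004187 MPa = 0.0413225 atm and 89.75 mmHg = 0.118092 atm.
0.0413225 − 0.118092 ≈ -0.07677 atm.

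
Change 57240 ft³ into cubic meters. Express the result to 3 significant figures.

1 cubic foot = 0.0283168 cubic meters.
Thus 57240 × 0.0283168 ≈ 1620 m³.

1620 cubic meters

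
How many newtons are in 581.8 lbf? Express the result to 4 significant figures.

1 pound-force = 4.44822 newtons.
So 581.8 × 4.44822 ≈ 2588 N.

2588 newtons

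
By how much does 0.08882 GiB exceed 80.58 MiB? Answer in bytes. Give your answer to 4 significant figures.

1.088 × 10^7 bytes

0.08882 GiB = 9.53697 × 10^7 B and 80.58 MiB = 8.44943 × 10^7 B.
9.53697 × 10^7 − 8.44943 × 10^7 ≈ 1.088 × 10^7 B.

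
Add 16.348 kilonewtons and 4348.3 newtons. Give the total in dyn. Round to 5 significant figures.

16.348 kN = 1.63480e+9 dyn and 4348.3 N = 4.34830e+8 dyn.
1.63480e+9 + 4.34830e+8 ≈ 2.0696e+9 dyn.

2.0696e+9 dyn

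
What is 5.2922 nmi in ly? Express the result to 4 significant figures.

1.036e-12 light-years

1 nmi = 1.95757e-13 ly.
Thus 5.2922 × 1.95757e-13 ≈ 1.036e-12 ly.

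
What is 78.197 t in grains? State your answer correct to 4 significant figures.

1 t = 1.54324e+7 gr.
Then 78.197 × 1.54324e+7 ≈ 1.207e+9 gr.

1.207e+9 grains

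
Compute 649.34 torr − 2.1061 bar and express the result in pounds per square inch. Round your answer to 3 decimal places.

-17.990 pounds per square inch

649.34 torr = 12.5561 psi and 2.1061 bar = 30.5464 psi.
12.5561 − 30.5464 ≈ -17.990 psi.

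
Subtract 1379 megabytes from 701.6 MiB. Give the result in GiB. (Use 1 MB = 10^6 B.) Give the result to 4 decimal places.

701.6 MiB = 0.685156 GiB and 1379 MB = 1.28429 GiB.
0.685156 − 1.28429 ≈ -0.5991 GiB.

-0.5991 GiB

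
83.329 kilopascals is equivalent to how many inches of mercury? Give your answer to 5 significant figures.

24.607 inHg

1 kilopascal = 0.295300 inHg.
Then 83.329 × 0.295300 ≈ 24.607 inHg.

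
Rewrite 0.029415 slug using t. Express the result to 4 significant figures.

1 slug = 0.0145939 t.
Then 0.029415 × 0.0145939 ≈ 0.0004293 t.

0.0004293 t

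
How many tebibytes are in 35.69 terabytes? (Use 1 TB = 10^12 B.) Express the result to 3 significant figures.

1 TB = 0.909495 TiB.
Then 35.69 × 0.909495 ≈ 32.5 TiB.

32.5 TiB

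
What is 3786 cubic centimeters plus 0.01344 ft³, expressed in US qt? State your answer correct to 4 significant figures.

3786 cm³ = 4.00062 US qt and 0.01344 ft³ = 0.402153 US qt.
4.00062 + 0.402153 ≈ 4.403 US qt.

4.403 US quarts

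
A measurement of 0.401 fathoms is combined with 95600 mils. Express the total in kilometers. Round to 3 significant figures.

0.00316 km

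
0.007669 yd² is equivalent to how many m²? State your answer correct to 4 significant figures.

1 square yard = 0.836127 m².
So 0.007669 × 0.836127 ≈ 0.006412 m².

0.006412 m²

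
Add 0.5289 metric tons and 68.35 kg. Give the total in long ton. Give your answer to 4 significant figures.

0.5289 t = 0.520547 long ton and 68.35 kg = 0.0672705 long ton.
0.520547 + 0.0672705 ≈ 0.5878 long ton.

0.5878 long ton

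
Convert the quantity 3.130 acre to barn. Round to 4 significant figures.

1.267e+32 barn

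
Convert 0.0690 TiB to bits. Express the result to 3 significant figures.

6.07e+11 bit

1 tebibyte = 8.79609e+12 bits.
Then 0.0690 × 8.79609e+12 ≈ 6.07e+11 bit.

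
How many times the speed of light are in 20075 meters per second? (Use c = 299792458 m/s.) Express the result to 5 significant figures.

6.6963 × 10^-5 c

1 meter per second = 3.33564 × 10^-9 times the speed of light.
20075 × 3.33564 × 10^-9 ≈ 6.6963 × 10^-5 c.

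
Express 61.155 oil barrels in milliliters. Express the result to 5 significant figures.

1 bbl = 158987.3 milliliters.
61.155 × 158987.3 ≈ 9.7229 × 10^6 mL.

9.7229 × 10^6 milliliters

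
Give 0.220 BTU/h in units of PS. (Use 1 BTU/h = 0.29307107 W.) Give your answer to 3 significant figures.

1 BTU per hour = 0.000398466 PS.
Then 0.220 × 0.000398466 ≈ 8.77e-5 PS.

8.77e-5 PS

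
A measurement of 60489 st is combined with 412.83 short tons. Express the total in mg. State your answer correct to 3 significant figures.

60489 st = 3.84123e+11 mg and 412.83 short ton = 3.74513e+11 mg.
3.84123e+11 + 3.74513e+11 ≈ 7.59e+11 mg.

7.59e+11 milligrams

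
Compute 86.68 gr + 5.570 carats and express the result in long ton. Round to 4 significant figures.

6.624 × 10^-6 long ton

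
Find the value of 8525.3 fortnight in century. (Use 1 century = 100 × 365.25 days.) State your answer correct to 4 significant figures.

1 fortnight = 0.000383299 centuries.
8525.3 × 0.000383299 ≈ 3.268 century.

3.268 centuries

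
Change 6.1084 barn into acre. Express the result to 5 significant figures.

1.5094e-31 acre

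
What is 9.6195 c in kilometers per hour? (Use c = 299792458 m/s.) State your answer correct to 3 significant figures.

1.04 × 10^10 km/h

1 c = 1.07925 × 10^9 km/h.
So 9.6195 × 1.07925 × 10^9 ≈ 1.04 × 10^10 km/h.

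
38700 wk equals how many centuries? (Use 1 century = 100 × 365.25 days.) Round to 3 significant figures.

1 wk = 0.000191650 century.
Then 38700 × 0.000191650 ≈ 7.42 century.

7.42 century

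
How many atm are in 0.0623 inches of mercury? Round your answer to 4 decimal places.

0.0021 atmospheres

1 inch of mercury = 0.0334211 atm.
0.0623 × 0.0334211 ≈ 0.0021 atm.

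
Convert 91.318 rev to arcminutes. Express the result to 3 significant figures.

1 rev = 21600.0 arcmin.
Thus 91.318 × 21600.0 ≈ 1.97 × 10^6 arcmin.

1.97 × 10^6 arcminutes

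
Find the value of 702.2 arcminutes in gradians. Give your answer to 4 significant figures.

13.00 grad

1 arcmin = 0.0185185 gradians.
Then 702.2 × 0.0185185 ≈ 13.00 grad.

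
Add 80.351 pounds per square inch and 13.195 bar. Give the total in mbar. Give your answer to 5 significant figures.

18735 millibar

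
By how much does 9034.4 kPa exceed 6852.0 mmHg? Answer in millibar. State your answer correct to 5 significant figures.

81209 mbar

9034.4 kPa = 90344.0 mbar and 6852.0 mmHg = 9135.25 mbar.
90344.0 − 9135.25 ≈ 81209 mbar.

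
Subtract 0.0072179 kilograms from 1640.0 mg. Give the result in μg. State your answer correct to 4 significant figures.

-5.578e+6 micrograms

1640.0 mg = 1.64000e+6 μg and 0.0072179 kg = 7.21790e+6 μg.
1.64000e+6 − 7.21790e+6 ≈ -5.578e+6 μg.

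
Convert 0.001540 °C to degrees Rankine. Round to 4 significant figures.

°R = (°C + 273.15) × 9/5.
Applying the formula gives 491.7 °R.

491.7 °R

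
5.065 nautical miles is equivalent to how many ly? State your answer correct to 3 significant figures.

9.92e-13 ly

1 nmi = 1.95757e-13 light-years.
Then 5.065 × 1.95757e-13 ≈ 9.92e-13 ly.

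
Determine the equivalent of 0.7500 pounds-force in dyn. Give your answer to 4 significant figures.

1 lbf = 444822 dynes.
So 0.7500 × 444822 ≈ 333600 dyn.

333600 dynes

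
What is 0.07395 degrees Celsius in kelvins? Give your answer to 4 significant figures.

273.2 K

K = °C + 273.15.
Applying the formula gives 273.2 K.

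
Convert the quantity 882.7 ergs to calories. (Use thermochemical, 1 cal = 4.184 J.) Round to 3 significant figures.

2.11e-5 calories

1 erg = 2.39006e-8 cal.
So 882.7 × 2.39006e-8 ≈ 2.11e-5 cal.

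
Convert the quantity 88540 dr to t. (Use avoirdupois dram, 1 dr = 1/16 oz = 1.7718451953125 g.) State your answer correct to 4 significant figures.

0.1569 t

1 dr = 1.77185e-6 t.
88540 × 1.77185e-6 ≈ 0.1569 t.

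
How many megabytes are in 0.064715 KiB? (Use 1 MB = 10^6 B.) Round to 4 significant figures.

1 KiB = 0.00102400 megabytes.
Thus 0.064715 × 0.00102400 ≈ 6.627 × 10^-5 MB.

6.627 × 10^-5 megabytes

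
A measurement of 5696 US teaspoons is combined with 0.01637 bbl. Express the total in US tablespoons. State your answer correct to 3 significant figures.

2070 US tbsp

5696 US tsp = 1898.67 US tbsp and 0.01637 bbl = 176.010 US tbsp.
1898.67 + 176.010 ≈ 2070 US tbsp.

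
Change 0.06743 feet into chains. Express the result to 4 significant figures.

1 ft = 0.0151515 chain.
Then 0.06743 × 0.0151515 ≈ 0.001022 chain.

0.001022 chain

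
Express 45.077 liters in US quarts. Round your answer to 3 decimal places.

1 L = 1.05669 US quarts.
So 45.077 × 1.05669 ≈ 47.632 US qt.

47.632 US qt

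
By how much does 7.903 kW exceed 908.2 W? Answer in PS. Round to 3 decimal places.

7.903 kW = 10.7451 PS and 908.2 W = 1.23481 PS.
10.7451 − 1.23481 ≈ 9.510 PS.

9.510 metric horsepower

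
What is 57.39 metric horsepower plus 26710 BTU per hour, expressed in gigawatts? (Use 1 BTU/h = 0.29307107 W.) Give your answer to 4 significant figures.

57.39 PS = 4.22103e-5 GW and 26710 BTU/h = 7.82793e-6 GW.
4.22103e-5 + 7.82793e-6 ≈ 5.004e-5 GW.

5.004e-5 GW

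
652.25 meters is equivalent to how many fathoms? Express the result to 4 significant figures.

356.7 fathoms

1 meter = 0.546807 fathom.
Then 652.25 × 0.546807 ≈ 356.7 fathom.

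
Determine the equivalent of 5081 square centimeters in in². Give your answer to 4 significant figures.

787.6 in²

1 cm² = 0.155000 in².
5081 × 0.155000 ≈ 787.6 in².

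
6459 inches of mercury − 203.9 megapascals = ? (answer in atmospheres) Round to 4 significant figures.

-1796 atm

6459 inHg = 215.867 atm and 203.9 MPa = 2012.34 atm.
215.867 − 2012.34 ≈ -1796 atm.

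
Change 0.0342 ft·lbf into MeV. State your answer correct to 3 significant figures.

1 ft·lbf = 8.46235 × 10^12 MeV.
Thus 0.0342 × 8.46235 × 10^12 ≈ 2.89 × 10^11 MeV.

2.89 × 10^11 MeV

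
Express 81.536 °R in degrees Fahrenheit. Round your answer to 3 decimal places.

-378.134 degrees Fahrenheit

°R = °F + 459.67.
Applying the formula gives -378.134 °F.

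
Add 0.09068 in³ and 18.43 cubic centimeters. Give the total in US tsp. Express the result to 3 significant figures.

4.04 US tsp

0.09068 in³ = 0.301482 US tsp and 18.43 cm³ = 3.73915 US tsp.
0.301482 + 3.73915 ≈ 4.04 US tsp.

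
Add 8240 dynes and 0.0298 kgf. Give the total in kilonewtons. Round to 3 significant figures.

8240 dyn = 8.24000e-5 kN and 0.0298 kgf = 0.000292238 kN.
8.24000e-5 + 0.000292238 ≈ 0.000375 kN.

0.000375 kN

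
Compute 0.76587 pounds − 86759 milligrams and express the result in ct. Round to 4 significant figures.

1303 ct

0.76587 lb = 1736.96 ct and 86759 mg = 433.795 ct.
1736.96 − 433.795 ≈ 1303 ct.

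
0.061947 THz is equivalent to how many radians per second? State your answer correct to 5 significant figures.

1 terahertz = 6.28319 × 10^12 rad/s.
Thus 0.061947 × 6.28319 × 10^12 ≈ 3.8922 × 10^11 rad/s.

3.8922 × 10^11 radians per second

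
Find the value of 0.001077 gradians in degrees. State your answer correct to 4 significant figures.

0.0009693 °

1 gradian = 0.900000 °.
Then 0.001077 × 0.900000 ≈ 0.0009693 °.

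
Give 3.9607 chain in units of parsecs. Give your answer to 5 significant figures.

2.5821 × 10^-15 pc

1 chain = 6.51941 × 10^-16 pc.
Then 3.9607 × 6.51941 × 10^-16 ≈ 2.5821 × 10^-15 pc.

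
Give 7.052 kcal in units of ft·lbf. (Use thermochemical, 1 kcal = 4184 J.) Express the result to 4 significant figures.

21760 ft·lbf

1 kcal = 3085.96 ft·lbf.
Thus 7.052 × 3085.96 ≈ 21760 ft·lbf.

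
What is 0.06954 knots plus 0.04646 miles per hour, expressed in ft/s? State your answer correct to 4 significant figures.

0.06954 kn = 0.117370 ft/s and 0.04646 mph = 0.0681413 ft/s.
0.117370 + 0.0681413 ≈ 0.1855 ft/s.

0.1855 ft/s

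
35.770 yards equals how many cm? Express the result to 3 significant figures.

3270 cm

1 yard = 91.4400 cm.
So 35.770 × 91.4400 ≈ 3270 cm.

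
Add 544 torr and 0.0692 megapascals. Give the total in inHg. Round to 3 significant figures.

544 torr = 21.4173 inHg and 0.0692 MPa = 20.4347 inHg.
21.4173 + 20.4347 ≈ 41.9 inHg.

41.9 inHg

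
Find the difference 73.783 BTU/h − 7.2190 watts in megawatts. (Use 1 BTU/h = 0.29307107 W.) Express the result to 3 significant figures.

73.783 BTU/h = 2.16237e-5 MW and 7.2190 W = 7.21900e-6 MW.
2.16237e-5 − 7.21900e-6 ≈ 1.44e-5 MW.

1.44e-5 MW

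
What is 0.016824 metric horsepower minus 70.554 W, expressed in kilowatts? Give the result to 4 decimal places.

-0.0582 kW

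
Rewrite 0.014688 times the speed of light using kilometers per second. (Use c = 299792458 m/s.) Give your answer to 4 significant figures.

4403 kilometers per second

1 speed of light = 299792 kilometers per second.
So 0.014688 × 299792 ≈ 4403 km/s.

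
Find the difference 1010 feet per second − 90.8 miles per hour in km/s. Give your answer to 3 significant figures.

0.267 km/s

1010 ft/s = 0.307848 km/s and 90.8 mph = 0.0405912 km/s.
0.307848 − 0.0405912 ≈ 0.267 km/s.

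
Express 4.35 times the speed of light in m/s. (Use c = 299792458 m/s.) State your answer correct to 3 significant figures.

1 c = 2.99792e+8 meters per second.
4.35 × 2.99792e+8 ≈ 1.30e+9 m/s.

1.30e+9 meters per second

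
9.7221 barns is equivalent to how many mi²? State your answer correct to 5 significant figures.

3.7537 × 10^-34 square miles

1 barn = 3.86102 × 10^-35 mi².
So 9.7221 × 3.86102 × 10^-35 ≈ 3.7537 × 10^-34 mi².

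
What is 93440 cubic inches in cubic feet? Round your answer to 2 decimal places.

1 cubic inch = 0.000578704 cubic feet.
93440 × 0.000578704 ≈ 54.07 ft³.

54.07 ft³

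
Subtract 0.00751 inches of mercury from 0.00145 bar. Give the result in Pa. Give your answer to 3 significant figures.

0.00145 bar = 145.000 Pa and 0.00751 inHg = 25.4318 Pa.
145.000 − 25.4318 ≈ 120 Pa.

120 Pa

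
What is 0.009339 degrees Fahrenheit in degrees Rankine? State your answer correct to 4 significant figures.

°R = °F + 459.67.
Applying the formula gives 459.7 °R.

459.7 °R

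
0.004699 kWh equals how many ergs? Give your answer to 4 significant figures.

1 kWh = 3.60000e+13 ergs.
Thus 0.004699 × 3.60000e+13 ≈ 1.692e+11 erg.

1.692e+11 erg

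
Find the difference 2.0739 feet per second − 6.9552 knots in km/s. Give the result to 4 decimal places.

-0.0029 km/s

2.0739 ft/s = 0.000632125 km/s and 6.9552 kn = 0.00357806 km/s.
0.000632125 − 0.00357806 ≈ -0.0029 km/s.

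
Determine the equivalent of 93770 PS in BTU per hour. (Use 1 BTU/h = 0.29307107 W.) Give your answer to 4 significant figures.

2.353 × 10^8 BTU per hour

1 PS = 2509.63 BTU per hour.
Then 93770 × 2509.63 ≈ 2.353 × 10^8 BTU/h.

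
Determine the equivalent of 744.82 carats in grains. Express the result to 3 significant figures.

1 carat = 3.08647 grains.
So 744.82 × 3.08647 ≈ 2300 gr.

2300 grains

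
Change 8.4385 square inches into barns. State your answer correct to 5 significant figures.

5.4442e+25 barn

1 square inch = 6.45160e+24 barn.
Then 8.4385 × 6.45160e+24 ≈ 5.4442e+25 barn.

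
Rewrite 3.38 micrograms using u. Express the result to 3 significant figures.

1 microgram = 6.02214e+17 u.
Thus 3.38 × 6.02214e+17 ≈ 2.04e+18 u.

2.04e+18 u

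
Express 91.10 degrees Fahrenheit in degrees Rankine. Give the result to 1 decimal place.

550.8 degrees Rankine

°R = °F + 459.67.
Applying the formula gives 550.8 °R.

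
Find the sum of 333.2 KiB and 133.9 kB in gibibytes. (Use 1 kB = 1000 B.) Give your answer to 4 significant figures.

333.2 KiB = 0.000317764 GiB and 133.9 kB = 0.000124704 GiB.
0.000317764 + 0.000124704 ≈ 0.0004425 GiB.

0.0004425 gibibytes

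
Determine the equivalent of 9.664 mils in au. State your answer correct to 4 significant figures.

1.641 × 10^-15 astronomical units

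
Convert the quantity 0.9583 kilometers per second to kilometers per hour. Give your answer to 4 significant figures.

1 kilometer per second = 3600.00 km/h.
So 0.9583 × 3600.00 ≈ 3450 km/h.

3450 km/h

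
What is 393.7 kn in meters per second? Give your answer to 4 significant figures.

202.5 meters per second

1 kn = 0.514444 meters per second.
393.7 × 0.514444 ≈ 202.5 m/s.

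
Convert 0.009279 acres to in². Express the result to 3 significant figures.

1 acre = 6.27264e+6 in².
0.009279 × 6.27264e+6 ≈ 58200 in².

58200 square inches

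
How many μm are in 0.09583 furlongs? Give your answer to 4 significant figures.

1 furlong = 2.01168 × 10^8 micrometers.
Then 0.09583 × 2.01168 × 10^8 ≈ 1.928 × 10^7 μm.

1.928 × 10^7 micrometers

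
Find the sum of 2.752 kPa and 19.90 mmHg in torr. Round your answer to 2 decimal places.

2.752 kPa = 20.6417 torr and 19.90 mmHg = 19.9000 torr.
20.6417 + 19.9000 ≈ 40.54 torr.

40.54 torr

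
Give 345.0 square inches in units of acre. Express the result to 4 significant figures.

5.500 × 10^-5 acre

1 square inch = 1.59423 × 10^-7 acre.
345.0 × 1.59423 × 10^-7 ≈ 5.500 × 10^-5 acre.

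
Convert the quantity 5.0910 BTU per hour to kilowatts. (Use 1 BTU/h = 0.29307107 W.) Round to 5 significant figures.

1 BTU/h = 0.000293071 kW.
Then 5.0910 × 0.000293071 ≈ 0.0014920 kW.

0.0014920 kW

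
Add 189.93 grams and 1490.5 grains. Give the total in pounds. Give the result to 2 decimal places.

0.63 lb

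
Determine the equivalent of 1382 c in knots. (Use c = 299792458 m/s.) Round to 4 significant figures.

8.054e+11 knots

1 speed of light = 5.82750e+8 kn.
1382 × 5.82750e+8 ≈ 8.054e+11 kn.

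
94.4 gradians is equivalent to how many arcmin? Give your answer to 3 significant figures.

1 grad = 54.0000 arcmin.
Then 94.4 × 54.0000 ≈ 5100 arcmin.

5100 arcmin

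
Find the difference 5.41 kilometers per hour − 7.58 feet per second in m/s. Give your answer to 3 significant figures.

-0.808 m/s

5.41 km/h = 1.50278 m/s and 7.58 ft/s = 2.31038 m/s.
1.50278 − 2.31038 ≈ -0.808 m/s.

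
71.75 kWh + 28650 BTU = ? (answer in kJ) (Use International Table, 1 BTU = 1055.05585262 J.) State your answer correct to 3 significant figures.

289000 kJ

71.75 kWh = 258300 kJ and 28650 BTU = 30227.4 kJ.
258300 + 30227.4 ≈ 289000 kJ.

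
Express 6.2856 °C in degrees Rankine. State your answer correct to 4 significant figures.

503.0 °R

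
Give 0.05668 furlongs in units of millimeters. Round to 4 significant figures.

11400 millimeters

1 furlong = 201168 millimeters.
So 0.05668 × 201168 ≈ 11400 mm.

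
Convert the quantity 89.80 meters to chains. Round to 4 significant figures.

1 m = 0.0497097 chain.
Then 89.80 × 0.0497097 ≈ 4.464 chain.

4.464 chain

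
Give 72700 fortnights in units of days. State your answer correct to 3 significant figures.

1.02 × 10^6 days

1 fortnight = 14.0000 d.
Thus 72700 × 14.0000 ≈ 1.02 × 10^6 d.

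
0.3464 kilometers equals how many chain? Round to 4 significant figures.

1 kilometer = 49.7097 chain.
So 0.3464 × 49.7097 ≈ 17.22 chain.

17.22 chain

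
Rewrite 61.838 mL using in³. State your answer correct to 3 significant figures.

3.77 in³

1 mL = 0.0610237 in³.
So 61.838 × 0.0610237 ≈ 3.77 in³.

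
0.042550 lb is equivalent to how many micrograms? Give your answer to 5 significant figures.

1 lb = 4.53592 × 10^8 μg.
Thus 0.042550 × 4.53592 × 10^8 ≈ 1.9300 × 10^7 μg.

1.9300 × 10^7 μg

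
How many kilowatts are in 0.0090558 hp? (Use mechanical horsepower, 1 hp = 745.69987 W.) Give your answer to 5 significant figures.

0.0067529 kilowatts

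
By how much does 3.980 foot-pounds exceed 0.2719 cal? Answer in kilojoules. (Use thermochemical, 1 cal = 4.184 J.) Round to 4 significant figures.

3.980 ft·lbf = 0.00539616 kJ and 0.2719 cal = 0.00113763 kJ.
0.00539616 − 0.00113763 ≈ 0.004259 kJ.

0.004259 kilojoules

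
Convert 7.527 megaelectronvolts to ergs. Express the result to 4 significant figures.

1 MeV = 1.60218e-6 ergs.
So 7.527 × 1.60218e-6 ≈ 1.206e-5 erg.

1.206e-5 erg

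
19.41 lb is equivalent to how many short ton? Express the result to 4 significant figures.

0.009705 short tons

1 lb = 0.000500000 short ton.
Then 19.41 × 0.000500000 ≈ 0.009705 short ton.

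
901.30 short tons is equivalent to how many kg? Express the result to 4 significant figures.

817600 kg

1 short ton = 907.185 kilograms.
Then 901.30 × 907.185 ≈ 817600 kg.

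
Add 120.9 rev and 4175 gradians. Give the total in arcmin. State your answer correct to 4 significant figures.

2.837e+6 arcminutes

120.9 rev = 2.61144e+6 arcmin and 4175 grad = 225450 arcmin.
2.61144e+6 + 225450 ≈ 2.837e+6 arcmin.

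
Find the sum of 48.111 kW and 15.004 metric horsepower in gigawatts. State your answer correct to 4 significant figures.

48.111 kW = 4.81110 × 10^-5 GW and 15.004 PS = 1.10354 × 10^-5 GW.
4.81110 × 10^-5 + 1.10354 × 10^-5 ≈ 5.915 × 10^-5 GW.

5.915 × 10^-5 GW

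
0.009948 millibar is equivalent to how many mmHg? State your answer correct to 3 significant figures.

1 mbar = 0.750062 millimeters of mercury.
Then 0.009948 × 0.750062 ≈ 0.00746 mmHg.

0.00746 millimeters of mercury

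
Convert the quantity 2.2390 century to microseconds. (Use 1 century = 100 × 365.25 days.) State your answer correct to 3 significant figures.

7.07e+15 microseconds

1 century = 3.15576e+15 μs.
Thus 2.2390 × 3.15576e+15 ≈ 7.07e+15 μs.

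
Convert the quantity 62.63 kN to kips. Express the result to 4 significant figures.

14.08 kip

1 kilonewton = 0.224809 kip.
62.63 × 0.224809 ≈ 14.08 kip.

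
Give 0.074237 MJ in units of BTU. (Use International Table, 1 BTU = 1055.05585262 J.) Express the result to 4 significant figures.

70.36 British thermal units

1 megajoule = 947.817 British thermal units.
0.074237 × 947.817 ≈ 70.36 BTU.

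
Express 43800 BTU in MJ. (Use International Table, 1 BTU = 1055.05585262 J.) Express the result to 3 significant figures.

46.2 MJ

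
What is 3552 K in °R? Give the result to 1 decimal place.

6393.6 degrees Rankine

°R = K × 9/5.
Applying the formula gives 6393.6 °R.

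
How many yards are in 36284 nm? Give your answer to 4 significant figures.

1 nanometer = 1.09361e-9 yards.
36284 × 1.09361e-9 ≈ 3.968e-5 yd.

3.968e-5 yd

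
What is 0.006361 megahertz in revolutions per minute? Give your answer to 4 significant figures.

381700 rpm

1 megahertz = 6.00000e+7 rpm.
Then 0.006361 × 6.00000e+7 ≈ 381700 rpm.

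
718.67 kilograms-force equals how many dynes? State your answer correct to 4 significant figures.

7.048e+8 dyn

1 kilogram-force = 980665 dynes.
So 718.67 × 980665 ≈ 7.048e+8 dyn.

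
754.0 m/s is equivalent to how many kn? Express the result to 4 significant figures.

1 meter per second = 1.94384 kn.
So 754.0 × 1.94384 ≈ 1466 kn.

1466 kn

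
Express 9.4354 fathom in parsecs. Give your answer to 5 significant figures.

1 fathom = 5.92674e-17 pc.
So 9.4354 × 5.92674e-17 ≈ 5.5921e-16 pc.

5.5921e-16 pc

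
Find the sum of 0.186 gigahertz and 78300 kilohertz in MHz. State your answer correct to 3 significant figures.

264 megahertz

0.186 GHz = 186.000 MHz and 78300 kHz = 78.3000 MHz.
186.000 + 78.3000 ≈ 264 MHz.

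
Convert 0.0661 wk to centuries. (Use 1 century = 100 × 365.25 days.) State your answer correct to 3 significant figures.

1 wk = 0.000191650 centuries.
Then 0.0661 × 0.000191650 ≈ 1.27e-5 century.

1.27e-5 century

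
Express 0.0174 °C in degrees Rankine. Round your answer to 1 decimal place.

°R = (°C + 273.15) × 9/5.
Applying the formula gives 491.7 °R.

491.7 degrees Rankine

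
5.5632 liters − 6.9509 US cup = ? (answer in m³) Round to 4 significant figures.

0.003919 cubic meters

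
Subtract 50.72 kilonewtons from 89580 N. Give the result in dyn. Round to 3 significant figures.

3.89e+9 dyn

89580 N = 8.95800e+9 dyn and 50.72 kN = 5.07200e+9 dyn.
8.95800e+9 − 5.07200e+9 ≈ 3.89e+9 dyn.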